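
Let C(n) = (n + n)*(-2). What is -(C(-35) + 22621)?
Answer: -22761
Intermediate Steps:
C(n) = -4*n (C(n) = (2*n)*(-2) = -4*n)
-(C(-35) + 22621) = -(-4*(-35) + 22621) = -(140 + 22621) = -1*22761 = -22761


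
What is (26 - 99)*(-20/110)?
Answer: 146/11 ≈ 13.273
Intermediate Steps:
(26 - 99)*(-20/110) = -(-1460)/110 = -73*(-2/11) = 146/11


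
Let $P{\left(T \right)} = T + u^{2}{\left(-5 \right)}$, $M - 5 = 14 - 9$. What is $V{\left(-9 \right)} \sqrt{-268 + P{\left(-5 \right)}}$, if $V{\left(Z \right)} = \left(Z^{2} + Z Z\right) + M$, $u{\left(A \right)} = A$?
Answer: $344 i \sqrt{62} \approx 2708.7 i$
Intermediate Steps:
$M = 10$ ($M = 5 + \left(14 - 9\right) = 5 + 5 = 10$)
$P{\left(T \right)} = 25 + T$ ($P{\left(T \right)} = T + \left(-5\right)^{2} = T + 25 = 25 + T$)
$V{\left(Z \right)} = 10 + 2 Z^{2}$ ($V{\left(Z \right)} = \left(Z^{2} + Z Z\right) + 10 = \left(Z^{2} + Z^{2}\right) + 10 = 2 Z^{2} + 10 = 10 + 2 Z^{2}$)
$V{\left(-9 \right)} \sqrt{-268 + P{\left(-5 \right)}} = \left(10 + 2 \left(-9\right)^{2}\right) \sqrt{-268 + \left(25 - 5\right)} = \left(10 + 2 \cdot 81\right) \sqrt{-268 + 20} = \left(10 + 162\right) \sqrt{-248} = 172 \cdot 2 i \sqrt{62} = 344 i \sqrt{62}$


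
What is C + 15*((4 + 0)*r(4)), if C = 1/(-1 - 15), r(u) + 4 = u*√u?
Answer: 3839/16 ≈ 239.94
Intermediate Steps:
r(u) = -4 + u^(3/2) (r(u) = -4 + u*√u = -4 + u^(3/2))
C = -1/16 (C = 1/(-16) = -1/16 ≈ -0.062500)
C + 15*((4 + 0)*r(4)) = -1/16 + 15*((4 + 0)*(-4 + 4^(3/2))) = -1/16 + 15*(4*(-4 + 8)) = -1/16 + 15*(4*4) = -1/16 + 15*16 = -1/16 + 240 = 3839/16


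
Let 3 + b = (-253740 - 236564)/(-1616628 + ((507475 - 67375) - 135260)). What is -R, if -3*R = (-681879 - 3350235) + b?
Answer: -1322320551223/983841 ≈ -1.3440e+6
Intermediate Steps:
b = -861265/327947 (b = -3 + (-253740 - 236564)/(-1616628 + ((507475 - 67375) - 135260)) = -3 - 490304/(-1616628 + (440100 - 135260)) = -3 - 490304/(-1616628 + 304840) = -3 - 490304/(-1311788) = -3 - 490304*(-1/1311788) = -3 + 122576/327947 = -861265/327947 ≈ -2.6262)
R = 1322320551223/983841 (R = -((-681879 - 3350235) - 861265/327947)/3 = -(-4032114 - 861265/327947)/3 = -1/3*(-1322320551223/327947) = 1322320551223/983841 ≈ 1.3440e+6)
-R = -1*1322320551223/983841 = -1322320551223/983841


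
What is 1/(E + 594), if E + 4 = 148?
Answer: 1/738 ≈ 0.0013550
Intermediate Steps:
E = 144 (E = -4 + 148 = 144)
1/(E + 594) = 1/(144 + 594) = 1/738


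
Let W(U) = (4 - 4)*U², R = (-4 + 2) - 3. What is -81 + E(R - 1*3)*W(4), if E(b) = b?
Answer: -81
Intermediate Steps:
R = -5 (R = -2 - 3 = -5)
W(U) = 0 (W(U) = 0*U² = 0)
-81 + E(R - 1*3)*W(4) = -81 + (-5 - 1*3)*0 = -81 + (-5 - 3)*0 = -81 - 8*0 = -81 + 0 = -81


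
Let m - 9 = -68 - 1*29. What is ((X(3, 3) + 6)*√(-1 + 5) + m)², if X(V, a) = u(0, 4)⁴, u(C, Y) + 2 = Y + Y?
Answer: 6330256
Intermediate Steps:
u(C, Y) = -2 + 2*Y (u(C, Y) = -2 + (Y + Y) = -2 + 2*Y)
X(V, a) = 1296 (X(V, a) = (-2 + 2*4)⁴ = (-2 + 8)⁴ = 6⁴ = 1296)
m = -88 (m = 9 + (-68 - 1*29) = 9 + (-68 - 29) = 9 - 97 = -88)
((X(3, 3) + 6)*√(-1 + 5) + m)² = ((1296 + 6)*√(-1 + 5) - 88)² = (1302*√4 - 88)² = (1302*2 - 88)² = (2604 - 88)² = 2516² = 6330256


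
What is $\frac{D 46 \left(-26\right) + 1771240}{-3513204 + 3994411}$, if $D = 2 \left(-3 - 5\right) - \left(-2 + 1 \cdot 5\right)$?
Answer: $\frac{1793964}{481207} \approx 3.7281$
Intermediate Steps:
$D = -19$ ($D = 2 \left(-8\right) - \left(-2 + 5\right) = -16 - 3 = -19$)
$\frac{D 46 \left(-26\right) + 1771240}{-3513204 + 3994411} = \frac{\left(-19\right) 46 \left(-26\right) + 1771240}{-3513204 + 3994411} = \frac{\left(-874\right) \left(-26\right) + 1771240}{481207} = \left(22724 + 1771240\right) \frac{1}{481207} = 1793964 \cdot \frac{1}{481207} = \frac{1793964}{481207}$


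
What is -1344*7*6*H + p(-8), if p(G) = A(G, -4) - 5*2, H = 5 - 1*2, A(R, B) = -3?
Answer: -169357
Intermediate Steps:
H = 3 (H = 5 - 2 = 3)
p(G) = -13 (p(G) = -3 - 5*2 = -3 - 10 = -13)
-1344*7*6*H + p(-8) = -1344*7*6*3 - 13 = -56448*3 - 13 = -1344*126 - 13 = -169344 - 13 = -169357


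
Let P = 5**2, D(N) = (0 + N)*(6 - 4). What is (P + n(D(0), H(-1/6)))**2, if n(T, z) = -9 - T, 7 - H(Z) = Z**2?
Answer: 256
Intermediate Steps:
D(N) = 2*N (D(N) = N*2 = 2*N)
H(Z) = 7 - Z**2
P = 25
(P + n(D(0), H(-1/6)))**2 = (25 + (-9 - 2*0))**2 = (25 + (-9 - 1*0))**2 = (25 + (-9 + 0))**2 = (25 - 9)**2 = 16**2 = 256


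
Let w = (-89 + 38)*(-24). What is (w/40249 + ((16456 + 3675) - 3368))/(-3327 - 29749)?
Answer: -674695211/1331275924 ≈ -0.50680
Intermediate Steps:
w = 1224 (w = -51*(-24) = 1224)
(w/40249 + ((16456 + 3675) - 3368))/(-3327 - 29749) = (1224/40249 + ((16456 + 3675) - 3368))/(-3327 - 29749) = (1224*(1/40249) + (20131 - 3368))/(-33076) = (1224/40249 + 16763)*(-1/33076) = (674695211/40249)*(-1/33076) = -674695211/1331275924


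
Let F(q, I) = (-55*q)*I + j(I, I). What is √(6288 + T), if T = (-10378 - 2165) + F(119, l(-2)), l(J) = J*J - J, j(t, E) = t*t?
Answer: I*√45489 ≈ 213.28*I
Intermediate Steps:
j(t, E) = t²
l(J) = J² - J
F(q, I) = I² - 55*I*q (F(q, I) = (-55*q)*I + I² = -55*I*q + I² = I² - 55*I*q)
T = -51777 (T = (-10378 - 2165) + (-2*(-1 - 2))*(-2*(-1 - 2) - 55*119) = -12543 + (-2*(-3))*(-2*(-3) - 6545) = -12543 + 6*(6 - 6545) = -12543 + 6*(-6539) = -12543 - 39234 = -51777)
√(6288 + T) = √(6288 - 51777) = √(-45489) = I*√45489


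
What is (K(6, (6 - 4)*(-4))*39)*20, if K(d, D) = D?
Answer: -6240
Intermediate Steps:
(K(6, (6 - 4)*(-4))*39)*20 = (((6 - 4)*(-4))*39)*20 = ((2*(-4))*39)*20 = -8*39*20 = -312*20 = -6240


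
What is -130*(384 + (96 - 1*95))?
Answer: -50050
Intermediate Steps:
-130*(384 + (96 - 1*95)) = -130*(384 + (96 - 95)) = -130*(384 + 1) = -130*385 = -50050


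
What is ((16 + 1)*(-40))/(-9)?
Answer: 680/9 ≈ 75.556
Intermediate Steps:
((16 + 1)*(-40))/(-9) = (17*(-40))*(-⅑) = -680*(-⅑) = 680/9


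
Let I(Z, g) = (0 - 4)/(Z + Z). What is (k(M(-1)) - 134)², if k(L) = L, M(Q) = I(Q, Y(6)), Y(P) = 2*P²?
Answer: 17424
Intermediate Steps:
I(Z, g) = -2/Z (I(Z, g) = -4*1/(2*Z) = -2/Z)
M(Q) = -2/Q
(k(M(-1)) - 134)² = (-2/(-1) - 134)² = (-2*(-1) - 134)² = (2 - 134)² = (-132)² = 17424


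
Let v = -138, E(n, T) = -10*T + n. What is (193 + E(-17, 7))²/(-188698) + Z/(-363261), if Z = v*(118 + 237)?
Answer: 860452404/11424437363 ≈ 0.075317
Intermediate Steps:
E(n, T) = n - 10*T
Z = -48990 (Z = -138*(118 + 237) = -138*355 = -48990)
(193 + E(-17, 7))²/(-188698) + Z/(-363261) = (193 + (-17 - 10*7))²/(-188698) - 48990/(-363261) = (193 + (-17 - 70))²*(-1/188698) - 48990*(-1/363261) = (193 - 87)²*(-1/188698) + 16330/121087 = 106²*(-1/188698) + 16330/121087 = 11236*(-1/188698) + 16330/121087 = -5618/94349 + 16330/121087 = 860452404/11424437363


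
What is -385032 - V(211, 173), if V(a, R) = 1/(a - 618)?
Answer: -156708023/407 ≈ -3.8503e+5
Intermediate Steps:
V(a, R) = 1/(-618 + a)
-385032 - V(211, 173) = -385032 - 1/(-618 + 211) = -385032 - 1/(-407) = -385032 - 1*(-1/407) = -385032 + 1/407 = -156708023/407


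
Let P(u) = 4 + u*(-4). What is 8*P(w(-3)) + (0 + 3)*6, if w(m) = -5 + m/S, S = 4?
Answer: 234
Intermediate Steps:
w(m) = -5 + m/4
P(u) = 4 - 4*u
8*P(w(-3)) + (0 + 3)*6 = 8*(4 - 4*(-5 + (1/4)*(-3))) + (0 + 3)*6 = 8*(4 - 4*(-5 - 3/4)) + 3*6 = 8*(4 - 4*(-23/4)) + 18 = 8*(4 + 23) + 18 = 8*27 + 18 = 216 + 18 = 234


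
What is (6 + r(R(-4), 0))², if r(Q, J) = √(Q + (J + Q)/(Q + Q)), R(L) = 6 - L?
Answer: (12 + √42)²/4 ≈ 85.384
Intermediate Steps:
r(Q, J) = √(Q + (J + Q)/(2*Q)) (r(Q, J) = √(Q + (J + Q)/((2*Q))) = √(Q + (J + Q)*(1/(2*Q))) = √(Q + (J + Q)/(2*Q)))
(6 + r(R(-4), 0))² = (6 + √(2 + 4*(6 - 1*(-4)) + 2*0/(6 - 1*(-4)))/2)² = (6 + √(2 + 4*(6 + 4) + 2*0/(6 + 4))/2)² = (6 + √(2 + 4*10 + 2*0/10)/2)² = (6 + √(2 + 40 + 2*0*(⅒))/2)² = (6 + √(2 + 40 + 0)/2)² = (6 + √42/2)²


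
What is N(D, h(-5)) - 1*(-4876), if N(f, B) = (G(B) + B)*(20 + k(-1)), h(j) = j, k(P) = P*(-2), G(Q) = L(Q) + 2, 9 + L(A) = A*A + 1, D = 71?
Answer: 5184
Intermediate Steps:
L(A) = -8 + A² (L(A) = -9 + (A*A + 1) = -9 + (A² + 1) = -9 + (1 + A²) = -8 + A²)
G(Q) = -6 + Q² (G(Q) = (-8 + Q²) + 2 = -6 + Q²)
k(P) = -2*P
N(f, B) = -132 + 22*B + 22*B² (N(f, B) = ((-6 + B²) + B)*(20 - 2*(-1)) = (-6 + B + B²)*(20 + 2) = (-6 + B + B²)*22 = -132 + 22*B + 22*B²)
N(D, h(-5)) - 1*(-4876) = (-132 + 22*(-5) + 22*(-5)²) - 1*(-4876) = (-132 - 110 + 22*25) + 4876 = (-132 - 110 + 550) + 4876 = 308 + 4876 = 5184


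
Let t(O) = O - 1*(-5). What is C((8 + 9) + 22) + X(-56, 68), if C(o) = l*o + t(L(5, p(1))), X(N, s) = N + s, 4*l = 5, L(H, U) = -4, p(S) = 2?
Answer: 247/4 ≈ 61.750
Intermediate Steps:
l = 5/4 (l = (¼)*5 = 5/4 ≈ 1.2500)
t(O) = 5 + O (t(O) = O + 5 = 5 + O)
C(o) = 1 + 5*o/4 (C(o) = 5*o/4 + (5 - 4) = 5*o/4 + 1 = 1 + 5*o/4)
C((8 + 9) + 22) + X(-56, 68) = (1 + 5*((8 + 9) + 22)/4) + (-56 + 68) = (1 + 5*(17 + 22)/4) + 12 = (1 + (5/4)*39) + 12 = (1 + 195/4) + 12 = 199/4 + 12 = 247/4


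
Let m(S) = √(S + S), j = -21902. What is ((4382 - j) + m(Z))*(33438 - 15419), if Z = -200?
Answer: 473611396 + 360380*I ≈ 4.7361e+8 + 3.6038e+5*I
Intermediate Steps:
m(S) = √2*√S (m(S) = √(2*S) = √2*√S)
((4382 - j) + m(Z))*(33438 - 15419) = ((4382 - 1*(-21902)) + √2*√(-200))*(33438 - 15419) = ((4382 + 21902) + √2*(10*I*√2))*18019 = (26284 + 20*I)*18019 = 473611396 + 360380*I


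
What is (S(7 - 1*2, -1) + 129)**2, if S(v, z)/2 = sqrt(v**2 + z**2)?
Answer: 16745 + 516*sqrt(26) ≈ 19376.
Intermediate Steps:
S(v, z) = 2*sqrt(v**2 + z**2)
(S(7 - 1*2, -1) + 129)**2 = (2*sqrt((7 - 1*2)**2 + (-1)**2) + 129)**2 = (2*sqrt((7 - 2)**2 + 1) + 129)**2 = (2*sqrt(5**2 + 1) + 129)**2 = (2*sqrt(25 + 1) + 129)**2 = (2*sqrt(26) + 129)**2 = (129 + 2*sqrt(26))**2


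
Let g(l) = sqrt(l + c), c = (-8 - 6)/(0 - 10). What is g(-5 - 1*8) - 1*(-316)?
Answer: 316 + I*sqrt(290)/5 ≈ 316.0 + 3.4059*I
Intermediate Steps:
c = 7/5 (c = -14/(-10) = -14*(-1/10) = 7/5 ≈ 1.4000)
g(l) = sqrt(7/5 + l) (g(l) = sqrt(l + 7/5) = sqrt(7/5 + l))
g(-5 - 1*8) - 1*(-316) = sqrt(35 + 25*(-5 - 1*8))/5 - 1*(-316) = sqrt(35 + 25*(-5 - 8))/5 + 316 = sqrt(35 + 25*(-13))/5 + 316 = sqrt(35 - 325)/5 + 316 = sqrt(-290)/5 + 316 = (I*sqrt(290))/5 + 316 = I*sqrt(290)/5 + 316 = 316 + I*sqrt(290)/5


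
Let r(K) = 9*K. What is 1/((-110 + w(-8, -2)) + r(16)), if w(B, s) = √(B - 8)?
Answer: 17/586 - I/293 ≈ 0.02901 - 0.003413*I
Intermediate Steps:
w(B, s) = √(-8 + B)
1/((-110 + w(-8, -2)) + r(16)) = 1/((-110 + √(-8 - 8)) + 9*16) = 1/((-110 + √(-16)) + 144) = 1/((-110 + 4*I) + 144) = 1/(34 + 4*I) = (34 - 4*I)/1172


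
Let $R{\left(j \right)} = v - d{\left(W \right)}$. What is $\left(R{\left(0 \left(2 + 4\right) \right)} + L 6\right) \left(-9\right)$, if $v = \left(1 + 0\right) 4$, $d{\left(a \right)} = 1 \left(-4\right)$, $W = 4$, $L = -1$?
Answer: $-18$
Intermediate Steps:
$d{\left(a \right)} = -4$
$v = 4$ ($v = 1 \cdot 4 = 4$)
$R{\left(j \right)} = 8$ ($R{\left(j \right)} = 4 - -4 = 4 + 4 = 8$)
$\left(R{\left(0 \left(2 + 4\right) \right)} + L 6\right) \left(-9\right) = \left(8 - 6\right) \left(-9\right) = 2 \left(-9\right) = -18$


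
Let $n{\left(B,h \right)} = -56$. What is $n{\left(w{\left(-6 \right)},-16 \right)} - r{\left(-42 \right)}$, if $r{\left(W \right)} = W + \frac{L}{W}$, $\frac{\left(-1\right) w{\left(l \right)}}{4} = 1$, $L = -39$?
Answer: $- \frac{209}{14} \approx -14.929$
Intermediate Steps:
$w{\left(l \right)} = -4$ ($w{\left(l \right)} = \left(-4\right) 1 = -4$)
$r{\left(W \right)} = W - \frac{39}{W}$
$n{\left(w{\left(-6 \right)},-16 \right)} - r{\left(-42 \right)} = -56 - \left(-42 - \frac{39}{-42}\right) = -56 - \left(-42 - - \frac{13}{14}\right) = -56 - \left(-42 + \frac{13}{14}\right) = -56 - - \frac{575}{14} = -56 + \frac{575}{14} = - \frac{209}{14}$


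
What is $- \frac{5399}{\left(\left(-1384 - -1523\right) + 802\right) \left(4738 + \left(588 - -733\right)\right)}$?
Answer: $- \frac{5399}{5701519} \approx -0.00094694$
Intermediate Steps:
$- \frac{5399}{\left(\left(-1384 - -1523\right) + 802\right) \left(4738 + \left(588 - -733\right)\right)} = - \frac{5399}{\left(\left(-1384 + 1523\right) + 802\right) \left(4738 + \left(588 + 733\right)\right)} = - \frac{5399}{\left(139 + 802\right) \left(4738 + 1321\right)} = - \frac{5399}{941 \cdot 6059} = - \frac{5399}{5701519}$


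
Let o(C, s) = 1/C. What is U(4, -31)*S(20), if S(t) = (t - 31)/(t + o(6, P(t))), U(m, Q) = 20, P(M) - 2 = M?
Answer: -120/11 ≈ -10.909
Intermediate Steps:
P(M) = 2 + M
S(t) = (-31 + t)/(⅙ + t) (S(t) = (t - 31)/(t + 1/6) = (-31 + t)/(t + ⅙) = (-31 + t)/(⅙ + t))
U(4, -31)*S(20) = 20*(6*(-31 + 20)/(1 + 6*20)) = 20*(6*(-11)/(1 + 120)) = 20*(6*(-11)/121) = 20*(6*(1/121)*(-11)) = 20*(-6/11) = -120/11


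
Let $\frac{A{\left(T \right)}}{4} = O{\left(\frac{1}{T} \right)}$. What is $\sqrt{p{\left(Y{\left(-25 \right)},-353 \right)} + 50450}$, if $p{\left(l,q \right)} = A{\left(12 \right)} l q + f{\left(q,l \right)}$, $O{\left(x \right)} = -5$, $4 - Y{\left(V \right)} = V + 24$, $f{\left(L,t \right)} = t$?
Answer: $\sqrt{85755} \approx 292.84$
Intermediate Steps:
$Y{\left(V \right)} = -20 - V$ ($Y{\left(V \right)} = 4 - \left(V + 24\right) = 4 - \left(24 + V\right) = -20 - V$)
$A{\left(T \right)} = -20$ ($A{\left(T \right)} = 4 \left(-5\right) = -20$)
$p{\left(l,q \right)} = l - 20 l q$ ($p{\left(l,q \right)} = - 20 l q + l = l - 20 l q$)
$\sqrt{p{\left(Y{\left(-25 \right)},-353 \right)} + 50450} = \sqrt{\left(-20 - -25\right) \left(1 - -7060\right) + 50450} = \sqrt{\left(-20 + 25\right) \left(1 + 7060\right) + 50450} = \sqrt{5 \cdot 7061 + 50450} = \sqrt{35305 + 50450} = \sqrt{85755}$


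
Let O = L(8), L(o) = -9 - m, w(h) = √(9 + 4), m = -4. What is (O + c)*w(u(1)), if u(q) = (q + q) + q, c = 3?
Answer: -2*√13 ≈ -7.2111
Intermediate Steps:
u(q) = 3*q (u(q) = 2*q + q = 3*q)
w(h) = √13
L(o) = -5 (L(o) = -9 - 1*(-4) = -9 + 4 = -5)
O = -5
(O + c)*w(u(1)) = (-5 + 3)*√13 = -2*√13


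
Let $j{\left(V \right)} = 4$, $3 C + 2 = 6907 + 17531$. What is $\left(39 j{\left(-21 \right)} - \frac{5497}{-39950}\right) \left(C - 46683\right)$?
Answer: $- \frac{721158863261}{119850} \approx -6.0172 \cdot 10^{6}$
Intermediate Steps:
$C = \frac{24436}{3}$ ($C = - \frac{2}{3} + \frac{6907 + 17531}{3} = - \frac{2}{3} + \frac{1}{3} \cdot 24438 = - \frac{2}{3} + 8146 = \frac{24436}{3} \approx 8145.3$)
$\left(39 j{\left(-21 \right)} - \frac{5497}{-39950}\right) \left(C - 46683\right) = \left(39 \cdot 4 - \frac{5497}{-39950}\right) \left(\frac{24436}{3} - 46683\right) = \left(156 - - \frac{5497}{39950}\right) \left(- \frac{115613}{3}\right) = \left(156 + \frac{5497}{39950}\right) \left(- \frac{115613}{3}\right) = \frac{6237697}{39950} \left(- \frac{115613}{3}\right) = - \frac{721158863261}{119850}$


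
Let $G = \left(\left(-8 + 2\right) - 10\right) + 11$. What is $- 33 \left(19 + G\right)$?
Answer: $-462$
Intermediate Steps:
$G = -5$ ($G = \left(-6 - 10\right) + 11 = -16 + 11 = -5$)
$- 33 \left(19 + G\right) = - 33 \left(19 - 5\right) = \left(-33\right) 14 = -462$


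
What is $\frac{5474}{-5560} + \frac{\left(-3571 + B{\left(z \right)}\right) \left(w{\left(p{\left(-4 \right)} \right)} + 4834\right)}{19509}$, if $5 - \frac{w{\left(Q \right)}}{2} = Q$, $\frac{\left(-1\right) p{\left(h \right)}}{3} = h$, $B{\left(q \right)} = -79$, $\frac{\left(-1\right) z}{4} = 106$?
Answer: $- \frac{48961936133}{54235020} \approx -902.77$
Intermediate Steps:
$z = -424$ ($z = \left(-4\right) 106 = -424$)
$p{\left(h \right)} = - 3 h$
$w{\left(Q \right)} = 10 - 2 Q$
$\frac{5474}{-5560} + \frac{\left(-3571 + B{\left(z \right)}\right) \left(w{\left(p{\left(-4 \right)} \right)} + 4834\right)}{19509} = \frac{5474}{-5560} + \frac{\left(-3571 - 79\right) \left(\left(10 - 2 \left(\left(-3\right) \left(-4\right)\right)\right) + 4834\right)}{19509} = 5474 \left(- \frac{1}{5560}\right) + - 3650 \left(\left(10 - 24\right) + 4834\right) \frac{1}{19509} = - \frac{2737}{2780} + - 3650 \left(\left(10 - 24\right) + 4834\right) \frac{1}{19509} = - \frac{2737}{2780} + - 3650 \left(-14 + 4834\right) \frac{1}{19509} = - \frac{2737}{2780} + \left(-3650\right) 4820 \cdot \frac{1}{19509} = - \frac{2737}{2780} - \frac{17593000}{19509} = - \frac{48961936133}{54235020}$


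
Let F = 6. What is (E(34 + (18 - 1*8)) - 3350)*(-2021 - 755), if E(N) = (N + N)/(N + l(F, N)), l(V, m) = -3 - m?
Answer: 28143088/3 ≈ 9.3810e+6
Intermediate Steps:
E(N) = -2*N/3 (E(N) = (N + N)/(N + (-3 - N)) = (2*N)/(-3) = (2*N)*(-⅓) = -2*N/3)
(E(34 + (18 - 1*8)) - 3350)*(-2021 - 755) = (-2*(34 + (18 - 1*8))/3 - 3350)*(-2021 - 755) = (-2*(34 + (18 - 8))/3 - 3350)*(-2776) = (-2*(34 + 10)/3 - 3350)*(-2776) = (-⅔*44 - 3350)*(-2776) = (-88/3 - 3350)*(-2776) = -10138/3*(-2776) = 28143088/3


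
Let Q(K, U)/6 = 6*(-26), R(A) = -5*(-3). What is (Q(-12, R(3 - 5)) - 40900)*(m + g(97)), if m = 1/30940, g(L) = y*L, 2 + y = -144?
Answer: 4582843866061/7735 ≈ 5.9248e+8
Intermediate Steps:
R(A) = 15
y = -146 (y = -2 - 144 = -146)
g(L) = -146*L
Q(K, U) = -936 (Q(K, U) = 6*(6*(-26)) = 6*(-156) = -936)
m = 1/30940 ≈ 3.2321e-5
(Q(-12, R(3 - 5)) - 40900)*(m + g(97)) = (-936 - 40900)*(1/30940 - 146*97) = -41836*(1/30940 - 14162) = -41836*(-438172279/30940) = 4582843866061/7735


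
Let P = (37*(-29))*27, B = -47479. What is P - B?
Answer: 18508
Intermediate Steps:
P = -28971 (P = -1073*27 = -28971)
P - B = -28971 - 1*(-47479) = -28971 + 47479 = 18508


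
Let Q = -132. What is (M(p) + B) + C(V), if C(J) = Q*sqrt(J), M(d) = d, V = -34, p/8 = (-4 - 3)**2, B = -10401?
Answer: -10009 - 132*I*sqrt(34) ≈ -10009.0 - 769.69*I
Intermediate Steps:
p = 392 (p = 8*(-4 - 3)**2 = 8*(-7)**2 = 8*49 = 392)
C(J) = -132*sqrt(J)
(M(p) + B) + C(V) = (392 - 10401) - 132*I*sqrt(34) = -10009 - 132*I*sqrt(34)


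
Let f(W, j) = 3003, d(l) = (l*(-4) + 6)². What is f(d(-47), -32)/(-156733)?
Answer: -3003/156733 ≈ -0.019160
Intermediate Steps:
d(l) = (6 - 4*l)² (d(l) = (-4*l + 6)² = (6 - 4*l)²)
f(d(-47), -32)/(-156733) = 3003/(-156733) = 3003*(-1/156733) = -3003/156733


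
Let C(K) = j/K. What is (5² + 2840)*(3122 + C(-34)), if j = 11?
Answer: 304082505/34 ≈ 8.9436e+6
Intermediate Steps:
C(K) = 11/K
(5² + 2840)*(3122 + C(-34)) = (5² + 2840)*(3122 + 11/(-34)) = (25 + 2840)*(3122 + 11*(-1/34)) = 2865*(3122 - 11/34) = 2865*(106137/34) = 304082505/34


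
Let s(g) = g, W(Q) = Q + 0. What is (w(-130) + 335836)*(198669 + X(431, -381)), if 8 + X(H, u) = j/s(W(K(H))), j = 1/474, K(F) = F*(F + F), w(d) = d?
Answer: 1957416964319296459/29350238 ≈ 6.6692e+10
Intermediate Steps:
K(F) = 2*F² (K(F) = F*(2*F) = 2*F²)
j = 1/474 ≈ 0.0021097
W(Q) = Q
X(H, u) = -8 + 1/(948*H²) (X(H, u) = -8 + 1/(474*((2*H²))) = -8 + (1/(2*H²))/474 = -8 + 1/(948*H²))
(w(-130) + 335836)*(198669 + X(431, -381)) = (-130 + 335836)*(198669 + (-8 + (1/948)/431²)) = 335706*(198669 + (-8 + (1/948)*(1/185761))) = 335706*(198669 + (-8 + 1/176101428)) = 335706*(198669 - 1408811423/176101428) = 335706*(34984485787909/176101428) = 1957416964319296459/29350238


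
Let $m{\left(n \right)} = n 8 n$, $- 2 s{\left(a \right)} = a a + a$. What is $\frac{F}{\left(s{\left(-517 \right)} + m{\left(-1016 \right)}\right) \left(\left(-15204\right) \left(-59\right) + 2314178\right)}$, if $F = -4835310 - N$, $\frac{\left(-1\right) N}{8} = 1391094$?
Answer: $\frac{3146721}{13045014179834} \approx 2.4122 \cdot 10^{-7}$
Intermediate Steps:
$N = -11128752$ ($N = \left(-8\right) 1391094 = -11128752$)
$s{\left(a \right)} = - \frac{a}{2} - \frac{a^{2}}{2}$ ($s{\left(a \right)} = - \frac{a a + a}{2} = - \frac{a^{2} + a}{2} = - \frac{a + a^{2}}{2} = - \frac{a}{2} - \frac{a^{2}}{2}$)
$m{\left(n \right)} = 8 n^{2}$ ($m{\left(n \right)} = 8 n n = 8 n^{2}$)
$F = 6293442$ ($F = -4835310 - -11128752 = -4835310 + 11128752 = 6293442$)
$\frac{F}{\left(s{\left(-517 \right)} + m{\left(-1016 \right)}\right) \left(\left(-15204\right) \left(-59\right) + 2314178\right)} = \frac{6293442}{\left(\left(- \frac{1}{2}\right) \left(-517\right) \left(1 - 517\right) + 8 \left(-1016\right)^{2}\right) \left(\left(-15204\right) \left(-59\right) + 2314178\right)} = \frac{6293442}{\left(\left(- \frac{1}{2}\right) \left(-517\right) \left(-516\right) + 8 \cdot 1032256\right) \left(897036 + 2314178\right)} = \frac{6293442}{\left(-133386 + 8258048\right) 3211214} = \frac{6293442}{8124662 \cdot 3211214} = \frac{6293442}{26090028359668} = 6293442 \cdot \frac{1}{26090028359668} = \frac{3146721}{13045014179834}$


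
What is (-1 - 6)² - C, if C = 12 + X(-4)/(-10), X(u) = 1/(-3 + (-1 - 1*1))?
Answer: 1849/50 ≈ 36.980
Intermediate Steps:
X(u) = -⅕ (X(u) = 1/(-3 + (-1 - 1)) = 1/(-3 - 2) = 1/(-5) = -⅕)
C = 601/50 (C = 12 - ⅕/(-10) = 12 - ⅕*(-⅒) = 12 + 1/50 = 601/50 ≈ 12.020)
(-1 - 6)² - C = (-1 - 6)² - 1*601/50 = (-7)² - 601/50 = 49 - 601/50 = 1849/50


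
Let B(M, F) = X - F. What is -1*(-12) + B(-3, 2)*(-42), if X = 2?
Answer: 12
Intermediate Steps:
B(M, F) = 2 - F
-1*(-12) + B(-3, 2)*(-42) = -1*(-12) + (2 - 1*2)*(-42) = 12 + (2 - 2)*(-42) = 12 + 0*(-42) = 12 + 0 = 12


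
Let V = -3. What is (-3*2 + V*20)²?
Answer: 4356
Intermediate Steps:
(-3*2 + V*20)² = (-3*2 - 3*20)² = (-6 - 60)² = (-66)² = 4356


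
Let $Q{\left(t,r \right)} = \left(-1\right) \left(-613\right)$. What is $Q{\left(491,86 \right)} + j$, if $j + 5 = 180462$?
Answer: $181070$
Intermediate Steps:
$Q{\left(t,r \right)} = 613$
$j = 180457$ ($j = -5 + 180462 = 180457$)
$Q{\left(491,86 \right)} + j = 613 + 180457 = 181070$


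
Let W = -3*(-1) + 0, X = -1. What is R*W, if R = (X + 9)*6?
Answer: 144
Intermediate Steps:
W = 3 (W = 3 + 0 = 3)
R = 48 (R = (-1 + 9)*6 = 8*6 = 48)
R*W = 48*3 = 144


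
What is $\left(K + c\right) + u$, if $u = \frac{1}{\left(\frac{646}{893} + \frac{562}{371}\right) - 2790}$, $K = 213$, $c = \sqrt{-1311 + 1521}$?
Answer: $\frac{10353955589}{48610202} + \sqrt{210} \approx 227.49$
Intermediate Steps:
$c = \sqrt{210} \approx 14.491$
$u = - \frac{17437}{48610202}$ ($u = \frac{1}{\left(646 \cdot \frac{1}{893} + 562 \cdot \frac{1}{371}\right) - 2790} = \frac{1}{\left(\frac{34}{47} + \frac{562}{371}\right) - 2790} = \frac{1}{\frac{39028}{17437} - 2790} = \frac{1}{- \frac{48610202}{17437}} = - \frac{17437}{48610202} \approx -0.00035871$)
$\left(K + c\right) + u = \left(213 + \sqrt{210}\right) - \frac{17437}{48610202} = \frac{10353955589}{48610202} + \sqrt{210}$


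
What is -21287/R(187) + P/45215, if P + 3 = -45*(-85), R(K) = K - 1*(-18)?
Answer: -192341639/1853815 ≈ -103.75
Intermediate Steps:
R(K) = 18 + K (R(K) = K + 18 = 18 + K)
P = 3822 (P = -3 - 45*(-85) = -3 + 3825 = 3822)
-21287/R(187) + P/45215 = -21287/(18 + 187) + 3822/45215 = -21287/205 + 3822*(1/45215) = -21287*1/205 + 3822/45215 = -21287/205 + 3822/45215 = -192341639/1853815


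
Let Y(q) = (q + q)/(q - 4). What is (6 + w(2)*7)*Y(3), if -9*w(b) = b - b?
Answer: -36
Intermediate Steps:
w(b) = 0 (w(b) = -(b - b)/9 = -⅑*0 = 0)
Y(q) = 2*q/(-4 + q) (Y(q) = (2*q)/(-4 + q) = 2*q/(-4 + q))
(6 + w(2)*7)*Y(3) = (6 + 0*7)*(2*3/(-4 + 3)) = (6 + 0)*(2*3/(-1)) = 6*(2*3*(-1)) = 6*(-6) = -36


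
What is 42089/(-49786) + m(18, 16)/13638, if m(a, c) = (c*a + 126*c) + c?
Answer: -229253131/339490734 ≈ -0.67529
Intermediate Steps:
m(a, c) = 127*c + a*c (m(a, c) = (a*c + 126*c) + c = (126*c + a*c) + c = 127*c + a*c)
42089/(-49786) + m(18, 16)/13638 = 42089/(-49786) + (16*(127 + 18))/13638 = 42089*(-1/49786) + (16*145)*(1/13638) = -42089/49786 + 2320*(1/13638) = -42089/49786 + 1160/6819 = -229253131/339490734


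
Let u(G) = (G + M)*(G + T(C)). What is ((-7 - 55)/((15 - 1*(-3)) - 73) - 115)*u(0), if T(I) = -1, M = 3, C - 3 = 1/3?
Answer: 18789/55 ≈ 341.62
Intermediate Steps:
C = 10/3 (C = 3 + 1/3 = 3 + 1*(⅓) = 3 + ⅓ = 10/3 ≈ 3.3333)
u(G) = (-1 + G)*(3 + G) (u(G) = (G + 3)*(G - 1) = (3 + G)*(-1 + G) = (-1 + G)*(3 + G))
((-7 - 55)/((15 - 1*(-3)) - 73) - 115)*u(0) = ((-7 - 55)/((15 - 1*(-3)) - 73) - 115)*(-3 + 0² + 2*0) = (-62/((15 + 3) - 73) - 115)*(-3 + 0 + 0) = (-62/(18 - 73) - 115)*(-3) = (-62/(-55) - 115)*(-3) = (-62*(-1/55) - 115)*(-3) = (62/55 - 115)*(-3) = -6263/55*(-3) = 18789/55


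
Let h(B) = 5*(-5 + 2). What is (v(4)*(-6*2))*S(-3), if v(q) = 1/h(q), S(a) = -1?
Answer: -⅘ ≈ -0.80000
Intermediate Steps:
h(B) = -15 (h(B) = 5*(-3) = -15)
v(q) = -1/15 (v(q) = 1/(-15) = -1/15)
(v(4)*(-6*2))*S(-3) = -(-2)*2/5*(-1) = -1/15*(-12)*(-1) = (⅘)*(-1) = -⅘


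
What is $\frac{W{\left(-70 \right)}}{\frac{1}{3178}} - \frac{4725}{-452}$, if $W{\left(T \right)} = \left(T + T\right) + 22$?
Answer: $- \frac{169497083}{452} \approx -3.7499 \cdot 10^{5}$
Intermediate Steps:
$W{\left(T \right)} = 22 + 2 T$ ($W{\left(T \right)} = 2 T + 22 = 22 + 2 T$)
$\frac{W{\left(-70 \right)}}{\frac{1}{3178}} - \frac{4725}{-452} = \frac{22 + 2 \left(-70\right)}{\frac{1}{3178}} - \frac{4725}{-452} = \left(22 - 140\right) \frac{1}{\frac{1}{3178}} - - \frac{4725}{452} = \left(-118\right) 3178 + \frac{4725}{452} = -375004 + \frac{4725}{452} = - \frac{169497083}{452}$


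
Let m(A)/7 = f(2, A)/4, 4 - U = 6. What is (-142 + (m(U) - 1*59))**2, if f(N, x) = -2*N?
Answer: 43264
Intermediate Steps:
U = -2 (U = 4 - 1*6 = 4 - 6 = -2)
m(A) = -7 (m(A) = 7*(-2*2/4) = 7*(-4*1/4) = 7*(-1) = -7)
(-142 + (m(U) - 1*59))**2 = (-142 + (-7 - 1*59))**2 = (-142 + (-7 - 59))**2 = (-142 - 66)**2 = (-208)**2 = 43264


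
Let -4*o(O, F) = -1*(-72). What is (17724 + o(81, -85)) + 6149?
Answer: 23855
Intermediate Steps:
o(O, F) = -18 (o(O, F) = -(-1)*(-72)/4 = -¼*72 = -18)
(17724 + o(81, -85)) + 6149 = (17724 - 18) + 6149 = 17706 + 6149 = 23855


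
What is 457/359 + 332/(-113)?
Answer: -67547/40567 ≈ -1.6651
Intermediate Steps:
457/359 + 332/(-113) = 457*(1/359) + 332*(-1/113) = 457/359 - 332/113 = -67547/40567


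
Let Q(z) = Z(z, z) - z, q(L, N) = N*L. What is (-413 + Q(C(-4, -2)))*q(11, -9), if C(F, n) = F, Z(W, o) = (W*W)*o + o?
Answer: 47223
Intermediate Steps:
q(L, N) = L*N
Z(W, o) = o + o*W**2 (Z(W, o) = W**2*o + o = o*W**2 + o = o + o*W**2)
Q(z) = -z + z*(1 + z**2) (Q(z) = z*(1 + z**2) - z = -z + z*(1 + z**2))
(-413 + Q(C(-4, -2)))*q(11, -9) = (-413 + (-4)**3)*(11*(-9)) = (-413 - 64)*(-99) = -477*(-99) = 47223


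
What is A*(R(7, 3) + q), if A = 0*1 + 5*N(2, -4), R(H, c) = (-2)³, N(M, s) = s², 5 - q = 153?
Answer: -12480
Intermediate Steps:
q = -148 (q = 5 - 1*153 = 5 - 153 = -148)
R(H, c) = -8
A = 80 (A = 0*1 + 5*(-4)² = 0 + 5*16 = 0 + 80 = 80)
A*(R(7, 3) + q) = 80*(-8 - 148) = 80*(-156) = -12480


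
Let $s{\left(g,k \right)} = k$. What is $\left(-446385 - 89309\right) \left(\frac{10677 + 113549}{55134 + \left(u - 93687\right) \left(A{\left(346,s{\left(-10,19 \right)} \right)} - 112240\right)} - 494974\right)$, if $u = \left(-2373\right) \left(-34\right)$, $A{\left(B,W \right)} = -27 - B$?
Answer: $\frac{388342035714150838400}{1464587199} \approx 2.6515 \cdot 10^{11}$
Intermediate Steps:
$u = 80682$
$\left(-446385 - 89309\right) \left(\frac{10677 + 113549}{55134 + \left(u - 93687\right) \left(A{\left(346,s{\left(-10,19 \right)} \right)} - 112240\right)} - 494974\right) = \left(-446385 - 89309\right) \left(\frac{10677 + 113549}{55134 + \left(80682 - 93687\right) \left(\left(-27 - 346\right) - 112240\right)} - 494974\right) = - 535694 \left(\frac{124226}{55134 - 13005 \left(\left(-27 - 346\right) - 112240\right)} - 494974\right) = - 535694 \left(\frac{124226}{55134 - 13005 \left(-373 - 112240\right)} - 494974\right) = - 535694 \left(\frac{124226}{55134 - -1464532065} - 494974\right) = - 535694 \left(\frac{124226}{55134 + 1464532065} - 494974\right) = - 535694 \left(\frac{124226}{1464587199} - 494974\right) = \left(-535694\right) \left(- \frac{724932584113600}{1464587199}\right) = \frac{388342035714150838400}{1464587199}$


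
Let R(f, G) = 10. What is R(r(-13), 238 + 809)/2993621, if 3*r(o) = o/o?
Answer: 10/2993621 ≈ 3.3404e-6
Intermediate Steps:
r(o) = 1/3 (r(o) = (o/o)/3 = (1/3)*1 = 1/3)
R(r(-13), 238 + 809)/2993621 = 10/2993621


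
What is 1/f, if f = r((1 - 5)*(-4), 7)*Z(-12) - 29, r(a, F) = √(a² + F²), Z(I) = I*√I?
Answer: I/(-29*I + 24*√915) ≈ -5.4937e-5 + 0.0013753*I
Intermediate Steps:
Z(I) = I^(3/2)
r(a, F) = √(F² + a²)
f = -29 - 24*I*√915 (f = √(7² + ((1 - 5)*(-4))²)*(-12)^(3/2) - 29 = √(49 + (-4*(-4))²)*(-24*I*√3) - 29 = √(49 + 16²)*(-24*I*√3) - 29 = √(49 + 256)*(-24*I*√3) - 29 = √305*(-24*I*√3) - 29 = -24*I*√915 - 29 = -29 - 24*I*√915 ≈ -29.0 - 725.98*I)
1/f = 1/(-29 - 24*I*√915)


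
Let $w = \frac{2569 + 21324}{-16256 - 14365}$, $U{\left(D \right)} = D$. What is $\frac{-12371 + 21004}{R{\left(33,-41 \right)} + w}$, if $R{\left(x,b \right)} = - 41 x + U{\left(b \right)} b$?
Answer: $\frac{264351093}{10019795} \approx 26.383$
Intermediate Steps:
$w = - \frac{23893}{30621}$ ($w = \frac{23893}{-30621} = 23893 \left(- \frac{1}{30621}\right) = - \frac{23893}{30621} \approx -0.78028$)
$R{\left(x,b \right)} = b^{2} - 41 x$ ($R{\left(x,b \right)} = - 41 x + b b = - 41 x + b^{2} = b^{2} - 41 x$)
$\frac{-12371 + 21004}{R{\left(33,-41 \right)} + w} = \frac{-12371 + 21004}{\left(\left(-41\right)^{2} - 1353\right) - \frac{23893}{30621}} = \frac{8633}{\left(1681 - 1353\right) - \frac{23893}{30621}} = \frac{8633}{328 - \frac{23893}{30621}} = \frac{8633}{\frac{10019795}{30621}} = 8633 \cdot \frac{30621}{10019795} = \frac{264351093}{10019795}$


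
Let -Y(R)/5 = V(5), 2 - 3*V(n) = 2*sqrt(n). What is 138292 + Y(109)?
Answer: 414866/3 + 10*sqrt(5)/3 ≈ 1.3830e+5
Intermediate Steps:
V(n) = 2/3 - 2*sqrt(n)/3
Y(R) = -10/3 + 10*sqrt(5)/3 (Y(R) = -5*(2/3 - 2*sqrt(5)/3) = -10/3 + 10*sqrt(5)/3)
138292 + Y(109) = 138292 + (-10/3 + 10*sqrt(5)/3) = 414866/3 + 10*sqrt(5)/3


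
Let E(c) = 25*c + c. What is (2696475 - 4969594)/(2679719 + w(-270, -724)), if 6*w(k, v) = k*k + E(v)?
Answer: -6819357/8066195 ≈ -0.84542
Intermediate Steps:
E(c) = 26*c
w(k, v) = k**2/6 + 13*v/3 (w(k, v) = (k*k + 26*v)/6 = (k**2 + 26*v)/6 = k**2/6 + 13*v/3)
(2696475 - 4969594)/(2679719 + w(-270, -724)) = (2696475 - 4969594)/(2679719 + ((1/6)*(-270)**2 + (13/3)*(-724))) = -2273119/(2679719 + ((1/6)*72900 - 9412/3)) = -2273119/(2679719 + (12150 - 9412/3)) = -2273119/(2679719 + 27038/3) = -2273119/8066195/3 = -2273119*3/8066195 = -6819357/8066195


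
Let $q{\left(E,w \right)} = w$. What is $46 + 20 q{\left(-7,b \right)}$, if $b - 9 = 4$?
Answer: $306$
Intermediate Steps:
$b = 13$ ($b = 9 + 4 = 13$)
$46 + 20 q{\left(-7,b \right)} = 46 + 20 \cdot 13 = 46 + 260 = 306$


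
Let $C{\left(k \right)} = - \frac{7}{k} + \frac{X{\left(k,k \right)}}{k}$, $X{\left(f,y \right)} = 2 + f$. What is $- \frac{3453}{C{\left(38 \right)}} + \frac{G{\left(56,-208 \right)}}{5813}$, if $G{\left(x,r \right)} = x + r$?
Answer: $- \frac{254250666}{63943} \approx -3976.2$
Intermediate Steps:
$G{\left(x,r \right)} = r + x$
$C{\left(k \right)} = - \frac{7}{k} + \frac{2 + k}{k}$
$- \frac{3453}{C{\left(38 \right)}} + \frac{G{\left(56,-208 \right)}}{5813} = - \frac{3453}{\frac{1}{38} \left(-5 + 38\right)} + \frac{-208 + 56}{5813} = - \frac{3453}{\frac{1}{38} \cdot 33} - \frac{152}{5813} = - \frac{3453}{\frac{33}{38}} - \frac{152}{5813} = \left(-3453\right) \frac{38}{33} - \frac{152}{5813} = - \frac{43738}{11} - \frac{152}{5813} = - \frac{254250666}{63943}$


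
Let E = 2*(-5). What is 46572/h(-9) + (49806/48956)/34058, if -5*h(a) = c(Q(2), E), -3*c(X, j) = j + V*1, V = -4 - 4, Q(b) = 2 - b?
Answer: -32354799583537/833671724 ≈ -38810.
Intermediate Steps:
V = -8
E = -10
c(X, j) = 8/3 - j/3 (c(X, j) = -(j - 8*1)/3 = -(j - 8)/3 = -(-8 + j)/3 = 8/3 - j/3)
h(a) = -6/5 (h(a) = -(8/3 - ⅓*(-10))/5 = -(8/3 + 10/3)/5 = -⅕*6 = -6/5)
46572/h(-9) + (49806/48956)/34058 = 46572/(-6/5) + (49806/48956)/34058 = 46572*(-⅚) + (49806*(1/48956))*(1/34058) = -38810 + (24903/24478)*(1/34058) = -38810 + 24903/833671724 = -32354799583537/833671724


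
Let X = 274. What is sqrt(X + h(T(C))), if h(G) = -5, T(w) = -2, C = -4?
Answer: sqrt(269) ≈ 16.401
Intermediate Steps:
sqrt(X + h(T(C))) = sqrt(274 - 5) = sqrt(269)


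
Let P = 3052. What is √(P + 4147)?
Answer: √7199 ≈ 84.847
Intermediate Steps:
√(P + 4147) = √(3052 + 4147) = √7199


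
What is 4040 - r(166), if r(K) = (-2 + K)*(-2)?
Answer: 4368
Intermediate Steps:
r(K) = 4 - 2*K
4040 - r(166) = 4040 - (4 - 2*166) = 4040 - (4 - 332) = 4040 - 1*(-328) = 4040 + 328 = 4368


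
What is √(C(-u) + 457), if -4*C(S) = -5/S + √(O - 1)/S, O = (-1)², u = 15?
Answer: √16449/6 ≈ 21.376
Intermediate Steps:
O = 1
C(S) = 5/(4*S) (C(S) = -(-5/S + √(1 - 1)/S)/4 = -(-5/S + √0/S)/4 = -(-5/S + 0/S)/4 = -(-5/S + 0)/4 = -(-5)/(4*S) = 5/(4*S))
√(C(-u) + 457) = √(5/(4*((-1*15))) + 457) = √((5/4)/(-15) + 457) = √((5/4)*(-1/15) + 457) = √(-1/12 + 457) = √(5483/12) = √16449/6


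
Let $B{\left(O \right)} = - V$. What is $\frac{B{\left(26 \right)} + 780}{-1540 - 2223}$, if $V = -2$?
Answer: $- \frac{782}{3763} \approx -0.20781$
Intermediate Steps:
$B{\left(O \right)} = 2$ ($B{\left(O \right)} = \left(-1\right) \left(-2\right) = 2$)
$\frac{B{\left(26 \right)} + 780}{-1540 - 2223} = \frac{2 + 780}{-1540 - 2223} = \frac{782}{-3763} = 782 \left(- \frac{1}{3763}\right) = - \frac{782}{3763}$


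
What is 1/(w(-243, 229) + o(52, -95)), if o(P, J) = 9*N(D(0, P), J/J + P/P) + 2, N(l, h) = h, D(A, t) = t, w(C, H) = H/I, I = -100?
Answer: 100/1771 ≈ 0.056465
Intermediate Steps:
w(C, H) = -H/100 (w(C, H) = H/(-100) = H*(-1/100) = -H/100)
o(P, J) = 20 (o(P, J) = 9*(J/J + P/P) + 2 = 9*(1 + 1) + 2 = 9*2 + 2 = 18 + 2 = 20)
1/(w(-243, 229) + o(52, -95)) = 1/(-1/100*229 + 20) = 1/(-229/100 + 20) = 1/(1771/100) = 100/1771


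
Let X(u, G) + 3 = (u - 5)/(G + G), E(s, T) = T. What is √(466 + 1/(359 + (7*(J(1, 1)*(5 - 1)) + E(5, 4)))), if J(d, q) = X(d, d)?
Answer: √23173937/223 ≈ 21.587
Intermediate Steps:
X(u, G) = -3 + (-5 + u)/(2*G) (X(u, G) = -3 + (u - 5)/(G + G) = -3 + (-5 + u)/((2*G)) = -3 + (-5 + u)*(1/(2*G)) = -3 + (-5 + u)/(2*G))
J(d, q) = (-5 - 5*d)/(2*d) (J(d, q) = (-5 + d - 6*d)/(2*d) = (-5 - 5*d)/(2*d))
√(466 + 1/(359 + (7*(J(1, 1)*(5 - 1)) + E(5, 4)))) = √(466 + 1/(359 + (7*(((5/2)*(-1 - 1*1)/1)*(5 - 1)) + 4))) = √(466 + 1/(359 + (7*(((5/2)*1*(-1 - 1))*4) + 4))) = √(466 + 1/(359 + (7*(((5/2)*1*(-2))*4) + 4))) = √(466 + 1/(359 + (7*(-5*4) + 4))) = √(466 + 1/(359 + (7*(-20) + 4))) = √(466 + 1/(359 + (-140 + 4))) = √(466 + 1/(359 - 136)) = √(466 + 1/223) = √(103919/223) = √23173937/223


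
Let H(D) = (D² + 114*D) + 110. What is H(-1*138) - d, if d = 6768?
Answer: -3346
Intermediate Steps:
H(D) = 110 + D² + 114*D
H(-1*138) - d = (110 + (-1*138)² + 114*(-1*138)) - 1*6768 = (110 + (-138)² + 114*(-138)) - 6768 = (110 + 19044 - 15732) - 6768 = 3422 - 6768 = -3346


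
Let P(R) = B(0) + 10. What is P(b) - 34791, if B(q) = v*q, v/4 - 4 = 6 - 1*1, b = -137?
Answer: -34781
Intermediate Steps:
v = 36 (v = 16 + 4*(6 - 1*1) = 16 + 4*(6 - 1) = 16 + 4*5 = 16 + 20 = 36)
B(q) = 36*q
P(R) = 10 (P(R) = 36*0 + 10 = 0 + 10 = 10)
P(b) - 34791 = 10 - 34791 = -34781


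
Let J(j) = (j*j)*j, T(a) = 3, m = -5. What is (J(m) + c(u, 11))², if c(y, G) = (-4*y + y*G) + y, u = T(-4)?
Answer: 10201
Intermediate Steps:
J(j) = j³ (J(j) = j²*j = j³)
u = 3
c(y, G) = -3*y + G*y (c(y, G) = (-4*y + G*y) + y = -3*y + G*y)
(J(m) + c(u, 11))² = ((-5)³ + 3*(-3 + 11))² = (-125 + 3*8)² = (-125 + 24)² = (-101)² = 10201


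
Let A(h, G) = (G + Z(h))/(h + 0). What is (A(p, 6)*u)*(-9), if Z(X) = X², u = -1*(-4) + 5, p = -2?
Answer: 405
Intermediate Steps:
u = 9 (u = 4 + 5 = 9)
A(h, G) = (G + h²)/h (A(h, G) = (G + h²)/(h + 0) = (G + h²)/h)
(A(p, 6)*u)*(-9) = ((-2 + 6/(-2))*9)*(-9) = ((-2 + 6*(-½))*9)*(-9) = ((-2 - 3)*9)*(-9) = -5*9*(-9) = -45*(-9) = 405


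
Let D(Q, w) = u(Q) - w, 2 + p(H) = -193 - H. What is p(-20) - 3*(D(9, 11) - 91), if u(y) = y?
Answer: 104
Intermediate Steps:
p(H) = -195 - H (p(H) = -2 + (-193 - H) = -195 - H)
D(Q, w) = Q - w
p(-20) - 3*(D(9, 11) - 91) = (-195 - 1*(-20)) - 3*((9 - 1*11) - 91) = (-195 + 20) - 3*((9 - 11) - 91) = -175 - 3*(-2 - 91) = -175 - 3*(-93) = -175 - 1*(-279) = -175 + 279 = 104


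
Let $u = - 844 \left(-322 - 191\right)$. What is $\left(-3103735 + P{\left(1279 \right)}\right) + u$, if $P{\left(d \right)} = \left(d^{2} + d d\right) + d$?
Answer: $602198$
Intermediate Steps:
$P{\left(d \right)} = d + 2 d^{2}$ ($P{\left(d \right)} = \left(d^{2} + d^{2}\right) + d = 2 d^{2} + d = d + 2 d^{2}$)
$u = 432972$ ($u = \left(-844\right) \left(-513\right) = 432972$)
$\left(-3103735 + P{\left(1279 \right)}\right) + u = \left(-3103735 + 1279 \left(1 + 2 \cdot 1279\right)\right) + 432972 = \left(-3103735 + 1279 \left(1 + 2558\right)\right) + 432972 = \left(-3103735 + 1279 \cdot 2559\right) + 432972 = \left(-3103735 + 3272961\right) + 432972 = 169226 + 432972 = 602198$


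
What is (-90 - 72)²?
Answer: 26244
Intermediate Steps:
(-90 - 72)² = (-162)² = 26244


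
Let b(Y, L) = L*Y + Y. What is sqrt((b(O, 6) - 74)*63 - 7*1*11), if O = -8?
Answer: I*sqrt(8267) ≈ 90.923*I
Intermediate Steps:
b(Y, L) = Y + L*Y
sqrt((b(O, 6) - 74)*63 - 7*1*11) = sqrt((-8*(1 + 6) - 74)*63 - 7*1*11) = sqrt((-8*7 - 74)*63 - 7*11) = sqrt((-56 - 74)*63 - 77) = sqrt(-130*63 - 77) = sqrt(-8190 - 77) = sqrt(-8267) = I*sqrt(8267)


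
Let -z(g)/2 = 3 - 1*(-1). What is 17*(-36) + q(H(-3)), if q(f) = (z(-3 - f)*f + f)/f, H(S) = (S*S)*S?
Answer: -619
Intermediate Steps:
H(S) = S**3 (H(S) = S**2*S = S**3)
z(g) = -8 (z(g) = -2*(3 - 1*(-1)) = -2*(3 + 1) = -2*4 = -8)
q(f) = -7 (q(f) = (-8*f + f)/f = (-7*f)/f = -7)
17*(-36) + q(H(-3)) = 17*(-36) - 7 = -612 - 7 = -619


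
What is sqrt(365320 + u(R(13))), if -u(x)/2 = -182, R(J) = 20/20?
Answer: 2*sqrt(91421) ≈ 604.72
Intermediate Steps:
R(J) = 1 (R(J) = 20*(1/20) = 1)
u(x) = 364 (u(x) = -2*(-182) = 364)
sqrt(365320 + u(R(13))) = sqrt(365320 + 364) = sqrt(365684) = 2*sqrt(91421)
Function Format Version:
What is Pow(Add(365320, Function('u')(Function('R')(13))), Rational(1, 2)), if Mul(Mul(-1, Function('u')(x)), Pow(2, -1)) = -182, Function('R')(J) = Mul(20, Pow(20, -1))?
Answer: Mul(2, Pow(91421, Rational(1, 2))) ≈ 604.72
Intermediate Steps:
Function('R')(J) = 1 (Function('R')(J) = Mul(20, Rational(1, 20)) = 1)
Function('u')(x) = 364 (Function('u')(x) = Mul(-2, -182) = 364)
Pow(Add(365320, Function('u')(Function('R')(13))), Rational(1, 2)) = Pow(Add(365320, 364), Rational(1, 2)) = Pow(365684, Rational(1, 2)) = Mul(2, Pow(91421, Rational(1, 2)))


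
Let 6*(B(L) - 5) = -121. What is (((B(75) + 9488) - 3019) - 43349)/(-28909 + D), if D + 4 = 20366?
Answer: 5983/1386 ≈ 4.3167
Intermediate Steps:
D = 20362 (D = -4 + 20366 = 20362)
B(L) = -91/6 (B(L) = 5 + (⅙)*(-121) = 5 - 121/6 = -91/6)
(((B(75) + 9488) - 3019) - 43349)/(-28909 + D) = (((-91/6 + 9488) - 3019) - 43349)/(-28909 + 20362) = ((56837/6 - 3019) - 43349)/(-8547) = (38723/6 - 43349)*(-1/8547) = -221371/6*(-1/8547) = 5983/1386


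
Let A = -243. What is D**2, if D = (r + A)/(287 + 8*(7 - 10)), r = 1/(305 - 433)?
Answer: 967521025/1133264896 ≈ 0.85375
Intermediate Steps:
r = -1/128 (r = 1/(-128) = -1/128 ≈ -0.0078125)
D = -31105/33664 (D = (-1/128 - 243)/(287 + 8*(7 - 10)) = -31105/(128*(287 + 8*(-3))) = -31105/(128*(287 - 24)) = -31105/128/263 = -31105/128*1/263 = -31105/33664 ≈ -0.92398)
D**2 = (-31105/33664)**2 = 967521025/1133264896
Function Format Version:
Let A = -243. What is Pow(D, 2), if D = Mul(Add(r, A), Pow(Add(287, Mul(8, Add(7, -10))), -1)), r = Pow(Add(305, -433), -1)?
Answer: Rational(967521025, 1133264896) ≈ 0.85375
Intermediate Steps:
r = Rational(-1, 128) (r = Pow(-128, -1) = Rational(-1, 128) ≈ -0.0078125)
D = Rational(-31105, 33664) (D = Mul(Add(Rational(-1, 128), -243), Pow(Add(287, Mul(8, Add(7, -10))), -1)) = Mul(Rational(-31105, 128), Pow(Add(287, Mul(8, -3)), -1)) = Mul(Rational(-31105, 128), Pow(Add(287, -24), -1)) = Mul(Rational(-31105, 128), Pow(263, -1)) = Mul(Rational(-31105, 128), Rational(1, 263)) = Rational(-31105, 33664) ≈ -0.92398)
Pow(D, 2) = Pow(Rational(-31105, 33664), 2) = Rational(967521025, 1133264896)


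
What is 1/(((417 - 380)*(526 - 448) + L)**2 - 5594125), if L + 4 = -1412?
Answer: -1/3433225 ≈ -2.9127e-7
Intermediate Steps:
L = -1416 (L = -4 - 1412 = -1416)
1/(((417 - 380)*(526 - 448) + L)**2 - 5594125) = 1/(((417 - 380)*(526 - 448) - 1416)**2 - 5594125) = 1/((37*78 - 1416)**2 - 5594125) = 1/((2886 - 1416)**2 - 5594125) = 1/(1470**2 - 5594125) = 1/(2160900 - 5594125) = 1/(-3433225) = -1/3433225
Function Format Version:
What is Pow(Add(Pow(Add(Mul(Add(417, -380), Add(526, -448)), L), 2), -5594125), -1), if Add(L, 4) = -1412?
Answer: Rational(-1, 3433225) ≈ -2.9127e-7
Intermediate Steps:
L = -1416 (L = Add(-4, -1412) = -1416)
Pow(Add(Pow(Add(Mul(Add(417, -380), Add(526, -448)), L), 2), -5594125), -1) = Pow(Add(Pow(Add(Mul(Add(417, -380), Add(526, -448)), -1416), 2), -5594125), -1) = Pow(Add(Pow(Add(Mul(37, 78), -1416), 2), -5594125), -1) = Pow(Add(Pow(Add(2886, -1416), 2), -5594125), -1) = Pow(Add(Pow(1470, 2), -5594125), -1) = Pow(Add(2160900, -5594125), -1) = Pow(-3433225, -1) = Rational(-1, 3433225)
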